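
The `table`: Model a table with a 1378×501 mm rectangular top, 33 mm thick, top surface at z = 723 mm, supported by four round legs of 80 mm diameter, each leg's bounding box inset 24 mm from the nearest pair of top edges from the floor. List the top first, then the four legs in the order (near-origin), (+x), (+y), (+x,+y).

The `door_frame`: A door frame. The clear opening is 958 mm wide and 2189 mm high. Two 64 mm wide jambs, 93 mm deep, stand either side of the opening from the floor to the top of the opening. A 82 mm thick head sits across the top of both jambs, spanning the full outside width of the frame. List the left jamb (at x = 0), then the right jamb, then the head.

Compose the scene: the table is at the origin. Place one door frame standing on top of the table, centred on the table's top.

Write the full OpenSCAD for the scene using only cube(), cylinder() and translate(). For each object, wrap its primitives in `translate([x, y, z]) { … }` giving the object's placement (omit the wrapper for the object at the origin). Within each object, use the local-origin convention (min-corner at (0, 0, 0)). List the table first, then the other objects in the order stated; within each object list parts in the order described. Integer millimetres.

translate([0, 0, 690]) cube([1378, 501, 33]);
translate([64, 64, 0]) cylinder(h = 690, r = 40);
translate([1314, 64, 0]) cylinder(h = 690, r = 40);
translate([64, 437, 0]) cylinder(h = 690, r = 40);
translate([1314, 437, 0]) cylinder(h = 690, r = 40);
translate([146, 204, 723]) {
  cube([64, 93, 2189]);
  translate([1022, 0, 0]) cube([64, 93, 2189]);
  translate([0, 0, 2189]) cube([1086, 93, 82]);
}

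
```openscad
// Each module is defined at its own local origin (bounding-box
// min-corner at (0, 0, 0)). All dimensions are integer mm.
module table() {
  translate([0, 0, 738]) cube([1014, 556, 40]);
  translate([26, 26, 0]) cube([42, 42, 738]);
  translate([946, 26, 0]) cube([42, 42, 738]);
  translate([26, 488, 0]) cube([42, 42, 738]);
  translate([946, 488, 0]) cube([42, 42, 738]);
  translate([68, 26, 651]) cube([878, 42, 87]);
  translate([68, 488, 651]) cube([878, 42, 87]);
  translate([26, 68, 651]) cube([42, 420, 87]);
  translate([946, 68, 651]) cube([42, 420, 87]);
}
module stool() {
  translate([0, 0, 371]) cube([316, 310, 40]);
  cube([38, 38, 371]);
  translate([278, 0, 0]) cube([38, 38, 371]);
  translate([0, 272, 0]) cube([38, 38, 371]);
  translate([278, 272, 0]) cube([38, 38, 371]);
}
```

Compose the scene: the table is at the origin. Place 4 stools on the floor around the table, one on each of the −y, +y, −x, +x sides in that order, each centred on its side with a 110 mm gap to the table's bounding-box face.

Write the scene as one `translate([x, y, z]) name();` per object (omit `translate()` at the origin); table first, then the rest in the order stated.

table();
translate([349, -420, 0]) stool();
translate([349, 666, 0]) stool();
translate([-426, 123, 0]) stool();
translate([1124, 123, 0]) stool();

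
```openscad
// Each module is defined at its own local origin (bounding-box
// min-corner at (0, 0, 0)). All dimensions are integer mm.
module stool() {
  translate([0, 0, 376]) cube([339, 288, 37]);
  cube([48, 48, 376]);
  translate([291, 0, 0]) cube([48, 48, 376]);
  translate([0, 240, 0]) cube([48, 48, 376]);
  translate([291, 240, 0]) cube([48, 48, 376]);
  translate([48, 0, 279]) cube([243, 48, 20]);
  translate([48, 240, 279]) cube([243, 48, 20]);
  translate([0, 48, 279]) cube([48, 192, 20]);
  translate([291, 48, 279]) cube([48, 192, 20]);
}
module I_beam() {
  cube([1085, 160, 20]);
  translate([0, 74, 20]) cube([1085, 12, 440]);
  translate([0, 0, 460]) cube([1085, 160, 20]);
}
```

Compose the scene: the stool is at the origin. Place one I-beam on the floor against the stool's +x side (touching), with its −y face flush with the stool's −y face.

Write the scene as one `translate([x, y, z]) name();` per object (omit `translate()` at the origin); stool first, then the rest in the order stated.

stool();
translate([339, 0, 0]) I_beam();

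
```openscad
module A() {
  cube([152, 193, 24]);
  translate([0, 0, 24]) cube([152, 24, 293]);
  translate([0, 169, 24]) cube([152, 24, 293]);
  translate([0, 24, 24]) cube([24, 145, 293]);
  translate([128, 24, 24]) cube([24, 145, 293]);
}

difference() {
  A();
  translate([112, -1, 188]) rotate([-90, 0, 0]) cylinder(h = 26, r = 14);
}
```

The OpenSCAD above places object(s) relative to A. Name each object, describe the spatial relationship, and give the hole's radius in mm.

The subtracted cylinder has r = 14 mm.

A is an open box. The open box has a circular hole through its front wall. The hole's radius is 14 mm.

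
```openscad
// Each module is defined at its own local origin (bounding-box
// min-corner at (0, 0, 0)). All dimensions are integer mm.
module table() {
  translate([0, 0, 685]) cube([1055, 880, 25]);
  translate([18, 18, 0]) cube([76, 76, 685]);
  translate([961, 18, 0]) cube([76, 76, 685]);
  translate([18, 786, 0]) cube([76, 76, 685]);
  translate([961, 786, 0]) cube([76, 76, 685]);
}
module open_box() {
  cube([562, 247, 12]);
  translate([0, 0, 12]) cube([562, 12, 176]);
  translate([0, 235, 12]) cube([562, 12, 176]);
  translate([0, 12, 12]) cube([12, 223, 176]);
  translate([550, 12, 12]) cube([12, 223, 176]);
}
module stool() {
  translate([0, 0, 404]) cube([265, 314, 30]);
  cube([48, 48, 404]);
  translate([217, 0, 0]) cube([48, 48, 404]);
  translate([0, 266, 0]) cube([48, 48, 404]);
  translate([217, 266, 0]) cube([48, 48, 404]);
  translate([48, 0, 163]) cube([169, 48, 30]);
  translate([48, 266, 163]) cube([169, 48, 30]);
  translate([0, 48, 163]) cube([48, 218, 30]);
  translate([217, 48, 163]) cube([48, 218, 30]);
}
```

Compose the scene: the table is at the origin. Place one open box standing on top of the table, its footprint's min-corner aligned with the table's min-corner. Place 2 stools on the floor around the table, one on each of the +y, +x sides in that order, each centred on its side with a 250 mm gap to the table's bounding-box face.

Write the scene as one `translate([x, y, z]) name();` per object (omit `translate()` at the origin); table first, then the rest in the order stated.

table();
translate([0, 0, 710]) open_box();
translate([395, 1130, 0]) stool();
translate([1305, 283, 0]) stool();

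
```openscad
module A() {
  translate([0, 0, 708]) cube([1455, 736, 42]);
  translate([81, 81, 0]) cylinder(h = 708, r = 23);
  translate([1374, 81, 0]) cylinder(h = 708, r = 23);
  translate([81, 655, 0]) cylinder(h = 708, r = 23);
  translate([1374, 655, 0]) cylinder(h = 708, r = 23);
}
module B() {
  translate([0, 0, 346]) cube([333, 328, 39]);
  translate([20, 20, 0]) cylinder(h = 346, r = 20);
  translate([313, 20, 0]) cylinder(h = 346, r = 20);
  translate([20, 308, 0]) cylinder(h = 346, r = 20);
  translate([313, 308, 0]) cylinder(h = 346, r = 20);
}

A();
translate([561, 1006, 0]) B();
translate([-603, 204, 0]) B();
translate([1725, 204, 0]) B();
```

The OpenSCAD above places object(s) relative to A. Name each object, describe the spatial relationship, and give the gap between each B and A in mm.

Each stool's nearest face is 270 mm from the table's bounding box.

A is a table. B is a stool. Three stools sit around the table at the +y, −x, +x sides. The gap between each stool and the table is 270 mm.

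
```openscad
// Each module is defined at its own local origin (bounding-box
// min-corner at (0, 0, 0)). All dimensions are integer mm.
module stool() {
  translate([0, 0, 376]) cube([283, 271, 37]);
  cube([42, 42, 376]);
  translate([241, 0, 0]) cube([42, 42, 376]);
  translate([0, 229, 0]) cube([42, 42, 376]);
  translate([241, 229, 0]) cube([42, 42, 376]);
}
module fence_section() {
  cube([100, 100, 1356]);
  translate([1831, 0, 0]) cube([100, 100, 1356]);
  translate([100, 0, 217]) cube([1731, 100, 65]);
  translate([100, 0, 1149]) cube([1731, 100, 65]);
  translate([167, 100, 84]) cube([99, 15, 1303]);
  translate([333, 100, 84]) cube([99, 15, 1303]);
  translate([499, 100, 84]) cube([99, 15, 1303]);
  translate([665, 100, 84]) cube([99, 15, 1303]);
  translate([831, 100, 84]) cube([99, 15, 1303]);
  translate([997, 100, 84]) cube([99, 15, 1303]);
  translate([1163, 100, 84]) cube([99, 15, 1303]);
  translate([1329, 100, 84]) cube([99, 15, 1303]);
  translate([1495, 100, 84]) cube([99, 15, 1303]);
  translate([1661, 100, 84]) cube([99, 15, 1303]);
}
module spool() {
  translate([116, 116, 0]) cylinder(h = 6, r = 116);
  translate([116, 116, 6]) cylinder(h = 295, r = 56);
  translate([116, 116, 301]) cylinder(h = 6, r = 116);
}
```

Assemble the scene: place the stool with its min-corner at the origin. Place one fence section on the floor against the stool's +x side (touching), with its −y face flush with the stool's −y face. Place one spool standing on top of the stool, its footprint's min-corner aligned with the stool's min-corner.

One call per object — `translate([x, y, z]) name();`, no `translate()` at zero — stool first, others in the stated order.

stool();
translate([283, 0, 0]) fence_section();
translate([0, 0, 413]) spool();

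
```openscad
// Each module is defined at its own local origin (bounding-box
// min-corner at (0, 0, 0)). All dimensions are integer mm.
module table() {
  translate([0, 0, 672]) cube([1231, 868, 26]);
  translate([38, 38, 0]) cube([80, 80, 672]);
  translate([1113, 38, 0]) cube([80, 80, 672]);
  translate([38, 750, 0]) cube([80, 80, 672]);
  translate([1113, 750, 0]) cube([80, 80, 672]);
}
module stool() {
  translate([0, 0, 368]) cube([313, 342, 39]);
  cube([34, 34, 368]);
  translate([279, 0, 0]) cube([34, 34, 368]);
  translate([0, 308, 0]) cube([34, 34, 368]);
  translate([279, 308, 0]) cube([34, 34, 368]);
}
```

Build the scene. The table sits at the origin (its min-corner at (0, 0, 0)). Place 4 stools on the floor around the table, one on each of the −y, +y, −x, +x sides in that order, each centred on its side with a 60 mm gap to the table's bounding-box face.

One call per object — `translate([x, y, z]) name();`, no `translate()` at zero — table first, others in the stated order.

table();
translate([459, -402, 0]) stool();
translate([459, 928, 0]) stool();
translate([-373, 263, 0]) stool();
translate([1291, 263, 0]) stool();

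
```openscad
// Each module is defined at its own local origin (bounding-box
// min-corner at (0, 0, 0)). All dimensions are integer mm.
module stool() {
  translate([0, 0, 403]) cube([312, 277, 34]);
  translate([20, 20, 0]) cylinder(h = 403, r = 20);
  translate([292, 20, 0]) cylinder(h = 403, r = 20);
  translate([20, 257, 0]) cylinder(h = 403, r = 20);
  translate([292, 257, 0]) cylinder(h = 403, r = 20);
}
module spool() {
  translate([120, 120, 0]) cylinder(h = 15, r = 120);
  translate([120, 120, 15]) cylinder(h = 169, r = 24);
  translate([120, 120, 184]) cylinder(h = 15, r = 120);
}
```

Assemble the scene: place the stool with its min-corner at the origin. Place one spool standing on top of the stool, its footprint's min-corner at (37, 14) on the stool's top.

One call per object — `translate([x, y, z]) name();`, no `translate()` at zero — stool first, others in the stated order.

stool();
translate([37, 14, 437]) spool();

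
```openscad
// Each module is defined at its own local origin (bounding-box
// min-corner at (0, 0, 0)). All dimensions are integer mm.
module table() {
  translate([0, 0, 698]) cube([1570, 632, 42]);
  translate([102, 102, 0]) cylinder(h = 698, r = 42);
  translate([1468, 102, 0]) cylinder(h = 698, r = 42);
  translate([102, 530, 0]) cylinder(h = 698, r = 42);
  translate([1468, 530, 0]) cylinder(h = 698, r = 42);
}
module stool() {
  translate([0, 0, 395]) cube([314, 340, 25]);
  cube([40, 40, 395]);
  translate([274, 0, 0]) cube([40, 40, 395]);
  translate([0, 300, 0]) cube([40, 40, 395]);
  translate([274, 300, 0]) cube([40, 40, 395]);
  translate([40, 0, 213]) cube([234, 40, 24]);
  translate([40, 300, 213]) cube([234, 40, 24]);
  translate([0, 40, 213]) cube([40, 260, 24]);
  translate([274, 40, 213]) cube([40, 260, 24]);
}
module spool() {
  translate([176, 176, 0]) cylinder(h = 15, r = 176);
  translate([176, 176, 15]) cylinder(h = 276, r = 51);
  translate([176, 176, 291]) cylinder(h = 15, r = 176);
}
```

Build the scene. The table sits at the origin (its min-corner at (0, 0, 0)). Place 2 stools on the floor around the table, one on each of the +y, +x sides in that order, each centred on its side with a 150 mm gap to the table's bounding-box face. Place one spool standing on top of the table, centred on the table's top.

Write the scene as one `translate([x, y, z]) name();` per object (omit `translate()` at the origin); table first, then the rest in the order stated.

table();
translate([628, 782, 0]) stool();
translate([1720, 146, 0]) stool();
translate([609, 140, 740]) spool();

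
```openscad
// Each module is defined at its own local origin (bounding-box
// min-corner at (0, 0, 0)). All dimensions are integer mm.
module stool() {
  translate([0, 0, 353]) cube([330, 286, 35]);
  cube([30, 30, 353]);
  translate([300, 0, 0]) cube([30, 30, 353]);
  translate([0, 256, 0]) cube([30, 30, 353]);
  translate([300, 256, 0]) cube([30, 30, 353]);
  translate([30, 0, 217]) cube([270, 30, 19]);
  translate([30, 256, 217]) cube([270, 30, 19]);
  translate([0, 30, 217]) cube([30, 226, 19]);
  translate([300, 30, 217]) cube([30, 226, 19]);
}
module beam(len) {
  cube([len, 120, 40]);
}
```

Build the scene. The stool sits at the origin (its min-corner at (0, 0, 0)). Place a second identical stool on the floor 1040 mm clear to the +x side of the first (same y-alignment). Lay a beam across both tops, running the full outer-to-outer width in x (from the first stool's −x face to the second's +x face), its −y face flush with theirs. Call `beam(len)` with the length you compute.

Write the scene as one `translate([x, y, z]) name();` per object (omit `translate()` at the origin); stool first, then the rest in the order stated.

stool();
translate([1370, 0, 0]) stool();
translate([0, 0, 388]) beam(1700);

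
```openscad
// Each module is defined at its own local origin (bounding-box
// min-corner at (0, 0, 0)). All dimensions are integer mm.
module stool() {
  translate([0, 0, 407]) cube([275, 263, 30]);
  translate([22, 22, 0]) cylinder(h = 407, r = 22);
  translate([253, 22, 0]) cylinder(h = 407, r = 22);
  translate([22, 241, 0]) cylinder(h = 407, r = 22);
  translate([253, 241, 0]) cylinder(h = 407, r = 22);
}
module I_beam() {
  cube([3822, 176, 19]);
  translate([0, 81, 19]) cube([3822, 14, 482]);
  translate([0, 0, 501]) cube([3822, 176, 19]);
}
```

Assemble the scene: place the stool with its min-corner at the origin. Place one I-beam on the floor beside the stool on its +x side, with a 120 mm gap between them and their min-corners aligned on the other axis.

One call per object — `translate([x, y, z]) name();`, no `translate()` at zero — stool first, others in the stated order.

stool();
translate([395, 0, 0]) I_beam();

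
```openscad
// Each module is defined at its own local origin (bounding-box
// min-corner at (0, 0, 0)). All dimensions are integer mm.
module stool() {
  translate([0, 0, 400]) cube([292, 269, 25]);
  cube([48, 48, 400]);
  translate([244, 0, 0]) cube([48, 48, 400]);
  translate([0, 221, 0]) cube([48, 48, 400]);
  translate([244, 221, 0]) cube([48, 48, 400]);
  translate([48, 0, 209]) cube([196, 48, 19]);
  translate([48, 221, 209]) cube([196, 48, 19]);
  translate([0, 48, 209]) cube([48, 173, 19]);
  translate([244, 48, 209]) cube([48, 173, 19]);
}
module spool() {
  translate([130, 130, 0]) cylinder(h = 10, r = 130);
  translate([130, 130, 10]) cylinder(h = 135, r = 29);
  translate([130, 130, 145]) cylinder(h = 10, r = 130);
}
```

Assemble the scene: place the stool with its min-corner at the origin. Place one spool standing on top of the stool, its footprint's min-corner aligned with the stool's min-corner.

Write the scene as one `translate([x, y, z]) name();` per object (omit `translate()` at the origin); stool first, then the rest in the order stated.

stool();
translate([0, 0, 425]) spool();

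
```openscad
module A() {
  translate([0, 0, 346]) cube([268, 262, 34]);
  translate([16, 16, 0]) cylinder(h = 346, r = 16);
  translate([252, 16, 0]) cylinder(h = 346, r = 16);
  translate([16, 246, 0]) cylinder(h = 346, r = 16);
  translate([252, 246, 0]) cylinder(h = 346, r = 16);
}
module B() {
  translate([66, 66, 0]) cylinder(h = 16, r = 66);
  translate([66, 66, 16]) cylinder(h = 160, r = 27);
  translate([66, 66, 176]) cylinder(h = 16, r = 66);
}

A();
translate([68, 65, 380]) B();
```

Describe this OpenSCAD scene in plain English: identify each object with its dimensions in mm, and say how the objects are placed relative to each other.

A is a simple wooden stool: a rectangular seat 268 mm (x) by 262 mm (y), 34 mm thick, top face at z = 380 mm, on four round legs, each 32 mm in diameter. The legs rest on z = 0, each leg's axis is inset half a diameter from the nearest pair of seat edges (so the leg's bounding box is flush with the corner).

B is a spool: two coaxial disc flanges of radius 66 mm and thickness 16 mm, joined by a core cylinder of radius 27 mm and height 160 mm. The lower flange rests on z = 0 and the three cylinders share a vertical axis.

The spool is on top of the stool, centred.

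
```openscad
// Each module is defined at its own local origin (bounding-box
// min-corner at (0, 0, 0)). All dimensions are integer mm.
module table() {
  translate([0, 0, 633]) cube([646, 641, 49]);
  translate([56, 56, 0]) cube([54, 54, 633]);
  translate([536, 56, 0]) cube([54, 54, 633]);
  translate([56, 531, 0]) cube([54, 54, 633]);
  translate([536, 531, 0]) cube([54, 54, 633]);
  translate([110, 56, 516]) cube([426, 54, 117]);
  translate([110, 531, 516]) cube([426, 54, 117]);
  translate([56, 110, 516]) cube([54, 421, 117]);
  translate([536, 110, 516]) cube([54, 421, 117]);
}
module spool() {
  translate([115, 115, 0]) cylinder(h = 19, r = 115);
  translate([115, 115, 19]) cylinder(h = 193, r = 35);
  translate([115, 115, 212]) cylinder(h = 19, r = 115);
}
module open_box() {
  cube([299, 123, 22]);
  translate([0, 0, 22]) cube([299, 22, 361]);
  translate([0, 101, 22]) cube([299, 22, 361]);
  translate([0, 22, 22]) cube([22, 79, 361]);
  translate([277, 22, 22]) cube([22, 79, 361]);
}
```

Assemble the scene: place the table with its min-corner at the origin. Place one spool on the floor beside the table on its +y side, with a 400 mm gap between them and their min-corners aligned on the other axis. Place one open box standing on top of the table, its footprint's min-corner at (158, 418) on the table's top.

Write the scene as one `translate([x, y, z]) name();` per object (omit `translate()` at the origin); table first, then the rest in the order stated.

table();
translate([0, 1041, 0]) spool();
translate([158, 418, 682]) open_box();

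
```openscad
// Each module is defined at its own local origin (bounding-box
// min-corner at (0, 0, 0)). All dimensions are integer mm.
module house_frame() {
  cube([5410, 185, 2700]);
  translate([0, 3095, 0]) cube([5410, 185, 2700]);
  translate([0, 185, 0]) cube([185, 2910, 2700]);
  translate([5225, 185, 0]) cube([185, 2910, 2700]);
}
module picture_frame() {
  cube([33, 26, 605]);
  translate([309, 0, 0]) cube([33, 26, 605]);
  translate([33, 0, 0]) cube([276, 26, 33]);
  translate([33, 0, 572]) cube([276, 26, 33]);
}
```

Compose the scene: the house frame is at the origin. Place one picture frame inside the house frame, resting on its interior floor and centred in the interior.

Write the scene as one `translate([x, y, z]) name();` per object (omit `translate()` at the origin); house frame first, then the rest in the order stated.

house_frame();
translate([2534, 1627, 0]) picture_frame();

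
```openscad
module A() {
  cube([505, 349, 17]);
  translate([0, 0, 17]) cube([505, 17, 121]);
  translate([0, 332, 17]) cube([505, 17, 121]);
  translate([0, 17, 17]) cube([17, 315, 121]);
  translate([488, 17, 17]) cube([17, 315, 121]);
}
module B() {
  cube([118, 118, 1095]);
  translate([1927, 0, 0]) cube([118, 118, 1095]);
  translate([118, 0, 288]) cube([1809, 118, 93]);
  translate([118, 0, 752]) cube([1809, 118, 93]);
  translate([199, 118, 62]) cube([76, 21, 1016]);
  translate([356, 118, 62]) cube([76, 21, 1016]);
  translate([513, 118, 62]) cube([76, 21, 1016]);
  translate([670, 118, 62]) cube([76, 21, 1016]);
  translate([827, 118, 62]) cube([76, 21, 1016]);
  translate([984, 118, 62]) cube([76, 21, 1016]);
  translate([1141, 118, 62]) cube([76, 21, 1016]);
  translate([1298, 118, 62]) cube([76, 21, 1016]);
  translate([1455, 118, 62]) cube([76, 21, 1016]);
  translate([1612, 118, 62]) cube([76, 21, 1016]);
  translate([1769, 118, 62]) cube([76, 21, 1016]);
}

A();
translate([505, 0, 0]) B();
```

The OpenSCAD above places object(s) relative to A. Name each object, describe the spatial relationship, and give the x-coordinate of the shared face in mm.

The open box's +x face and the fence section's −x face are both at x = 505 mm.

A is an open box. B is a fence section. The fence section is against the open box's +x side, with their −y faces flush. The x-coordinate of the shared face is 505 mm.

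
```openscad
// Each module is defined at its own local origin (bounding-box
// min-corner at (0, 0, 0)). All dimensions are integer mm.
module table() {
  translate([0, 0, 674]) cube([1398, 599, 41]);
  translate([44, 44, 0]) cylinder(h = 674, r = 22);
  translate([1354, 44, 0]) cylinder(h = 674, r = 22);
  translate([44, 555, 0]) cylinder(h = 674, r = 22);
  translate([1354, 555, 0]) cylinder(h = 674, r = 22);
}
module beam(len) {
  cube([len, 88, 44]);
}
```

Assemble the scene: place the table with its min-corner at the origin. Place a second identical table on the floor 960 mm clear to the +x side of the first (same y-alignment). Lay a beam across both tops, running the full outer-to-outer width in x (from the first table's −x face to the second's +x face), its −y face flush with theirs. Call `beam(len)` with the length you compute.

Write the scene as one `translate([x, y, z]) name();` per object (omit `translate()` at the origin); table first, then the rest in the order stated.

table();
translate([2358, 0, 0]) table();
translate([0, 0, 715]) beam(3756);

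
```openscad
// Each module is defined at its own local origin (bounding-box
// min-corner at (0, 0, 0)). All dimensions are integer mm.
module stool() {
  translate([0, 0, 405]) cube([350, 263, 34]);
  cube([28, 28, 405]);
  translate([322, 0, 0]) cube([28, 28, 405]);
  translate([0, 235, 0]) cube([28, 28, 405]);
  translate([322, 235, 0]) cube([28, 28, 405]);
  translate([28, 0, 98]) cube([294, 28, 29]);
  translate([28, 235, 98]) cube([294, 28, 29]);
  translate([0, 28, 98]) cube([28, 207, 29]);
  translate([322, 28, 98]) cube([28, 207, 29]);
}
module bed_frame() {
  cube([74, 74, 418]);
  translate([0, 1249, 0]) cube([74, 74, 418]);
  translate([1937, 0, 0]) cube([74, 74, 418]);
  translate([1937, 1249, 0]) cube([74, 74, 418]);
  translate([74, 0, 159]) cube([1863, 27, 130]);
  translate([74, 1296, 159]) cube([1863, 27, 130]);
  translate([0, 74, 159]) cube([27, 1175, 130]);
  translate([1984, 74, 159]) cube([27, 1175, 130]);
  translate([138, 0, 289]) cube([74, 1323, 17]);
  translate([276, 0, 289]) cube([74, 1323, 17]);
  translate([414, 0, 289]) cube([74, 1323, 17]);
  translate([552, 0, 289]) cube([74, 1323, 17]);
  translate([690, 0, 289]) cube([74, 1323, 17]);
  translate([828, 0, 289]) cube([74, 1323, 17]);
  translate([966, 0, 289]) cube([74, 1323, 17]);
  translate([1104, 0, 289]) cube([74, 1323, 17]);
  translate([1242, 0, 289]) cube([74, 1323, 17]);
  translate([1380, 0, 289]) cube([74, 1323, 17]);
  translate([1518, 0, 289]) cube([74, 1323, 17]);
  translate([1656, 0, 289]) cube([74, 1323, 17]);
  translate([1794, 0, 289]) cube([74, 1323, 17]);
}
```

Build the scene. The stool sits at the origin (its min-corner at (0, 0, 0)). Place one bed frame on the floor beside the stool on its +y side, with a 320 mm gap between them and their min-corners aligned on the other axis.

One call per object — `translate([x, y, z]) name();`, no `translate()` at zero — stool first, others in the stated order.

stool();
translate([0, 583, 0]) bed_frame();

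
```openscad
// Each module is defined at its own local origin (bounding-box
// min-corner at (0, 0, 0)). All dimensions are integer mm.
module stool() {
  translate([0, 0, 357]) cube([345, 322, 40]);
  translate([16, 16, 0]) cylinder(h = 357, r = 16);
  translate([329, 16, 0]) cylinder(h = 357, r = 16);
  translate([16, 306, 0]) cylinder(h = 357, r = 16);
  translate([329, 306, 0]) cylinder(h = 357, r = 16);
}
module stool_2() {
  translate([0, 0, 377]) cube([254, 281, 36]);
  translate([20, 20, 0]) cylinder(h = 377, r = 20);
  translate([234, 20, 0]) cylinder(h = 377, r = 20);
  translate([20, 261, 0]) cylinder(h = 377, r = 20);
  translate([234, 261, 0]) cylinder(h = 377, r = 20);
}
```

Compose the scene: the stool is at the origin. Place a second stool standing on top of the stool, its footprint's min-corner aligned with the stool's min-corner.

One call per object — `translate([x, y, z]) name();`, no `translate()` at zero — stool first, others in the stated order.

stool();
translate([0, 0, 397]) stool_2();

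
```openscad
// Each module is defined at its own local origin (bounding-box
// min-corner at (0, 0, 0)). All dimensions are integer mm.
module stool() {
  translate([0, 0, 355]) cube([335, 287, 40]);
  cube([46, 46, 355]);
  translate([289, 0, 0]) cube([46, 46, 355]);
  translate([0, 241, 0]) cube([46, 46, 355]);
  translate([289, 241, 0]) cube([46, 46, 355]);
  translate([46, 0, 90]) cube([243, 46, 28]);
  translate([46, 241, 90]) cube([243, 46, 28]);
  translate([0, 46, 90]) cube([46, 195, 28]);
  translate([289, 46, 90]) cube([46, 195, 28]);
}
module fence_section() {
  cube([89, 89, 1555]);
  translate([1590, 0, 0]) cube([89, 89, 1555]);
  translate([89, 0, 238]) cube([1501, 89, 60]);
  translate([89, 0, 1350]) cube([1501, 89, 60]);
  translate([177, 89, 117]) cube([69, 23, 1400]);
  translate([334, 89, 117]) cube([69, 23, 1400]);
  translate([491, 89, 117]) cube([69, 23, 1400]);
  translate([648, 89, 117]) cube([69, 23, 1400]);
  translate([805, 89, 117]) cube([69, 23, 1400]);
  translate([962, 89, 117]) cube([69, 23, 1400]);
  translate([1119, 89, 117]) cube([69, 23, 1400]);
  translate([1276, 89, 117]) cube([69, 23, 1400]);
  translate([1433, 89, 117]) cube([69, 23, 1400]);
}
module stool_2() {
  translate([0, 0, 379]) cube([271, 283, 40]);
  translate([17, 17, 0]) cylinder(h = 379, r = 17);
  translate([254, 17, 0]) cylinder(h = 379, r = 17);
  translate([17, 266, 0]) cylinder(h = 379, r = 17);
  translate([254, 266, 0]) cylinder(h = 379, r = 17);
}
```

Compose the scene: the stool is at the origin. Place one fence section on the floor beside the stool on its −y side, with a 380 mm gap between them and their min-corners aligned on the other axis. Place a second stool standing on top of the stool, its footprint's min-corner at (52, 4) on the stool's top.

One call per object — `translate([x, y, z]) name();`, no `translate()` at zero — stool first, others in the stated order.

stool();
translate([0, -492, 0]) fence_section();
translate([52, 4, 395]) stool_2();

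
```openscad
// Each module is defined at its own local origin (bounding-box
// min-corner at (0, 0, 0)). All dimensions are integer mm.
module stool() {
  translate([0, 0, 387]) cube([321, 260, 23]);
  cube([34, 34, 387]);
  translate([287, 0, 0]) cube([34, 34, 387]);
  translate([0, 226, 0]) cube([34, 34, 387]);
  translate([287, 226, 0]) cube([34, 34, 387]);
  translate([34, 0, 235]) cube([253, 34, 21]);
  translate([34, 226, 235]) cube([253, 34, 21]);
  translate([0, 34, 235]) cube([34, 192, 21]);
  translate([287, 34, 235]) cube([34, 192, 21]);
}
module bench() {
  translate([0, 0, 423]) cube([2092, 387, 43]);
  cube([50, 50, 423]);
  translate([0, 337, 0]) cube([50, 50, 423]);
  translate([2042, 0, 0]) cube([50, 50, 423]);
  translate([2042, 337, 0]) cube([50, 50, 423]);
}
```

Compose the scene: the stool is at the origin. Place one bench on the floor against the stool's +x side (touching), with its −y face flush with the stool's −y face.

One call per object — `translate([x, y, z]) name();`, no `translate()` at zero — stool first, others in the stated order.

stool();
translate([321, 0, 0]) bench();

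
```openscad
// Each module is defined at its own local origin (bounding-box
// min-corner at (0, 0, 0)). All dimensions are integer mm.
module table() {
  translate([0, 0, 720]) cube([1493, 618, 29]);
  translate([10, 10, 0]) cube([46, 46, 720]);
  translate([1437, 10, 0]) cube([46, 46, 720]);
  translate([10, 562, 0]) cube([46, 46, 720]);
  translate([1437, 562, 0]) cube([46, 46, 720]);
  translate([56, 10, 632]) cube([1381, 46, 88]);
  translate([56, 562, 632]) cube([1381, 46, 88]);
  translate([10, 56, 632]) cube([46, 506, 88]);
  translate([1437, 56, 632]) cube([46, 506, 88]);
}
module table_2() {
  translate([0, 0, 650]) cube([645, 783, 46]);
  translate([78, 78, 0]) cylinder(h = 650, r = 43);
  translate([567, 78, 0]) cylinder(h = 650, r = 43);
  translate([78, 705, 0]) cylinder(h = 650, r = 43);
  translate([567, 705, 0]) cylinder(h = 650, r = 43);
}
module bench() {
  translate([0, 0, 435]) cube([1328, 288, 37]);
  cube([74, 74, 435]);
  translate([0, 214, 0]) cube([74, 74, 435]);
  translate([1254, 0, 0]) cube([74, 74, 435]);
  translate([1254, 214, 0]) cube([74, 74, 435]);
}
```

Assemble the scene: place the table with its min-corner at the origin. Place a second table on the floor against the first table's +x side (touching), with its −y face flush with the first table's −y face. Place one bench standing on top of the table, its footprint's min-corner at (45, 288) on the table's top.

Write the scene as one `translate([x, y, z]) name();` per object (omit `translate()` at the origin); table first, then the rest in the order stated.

table();
translate([1493, 0, 0]) table_2();
translate([45, 288, 749]) bench();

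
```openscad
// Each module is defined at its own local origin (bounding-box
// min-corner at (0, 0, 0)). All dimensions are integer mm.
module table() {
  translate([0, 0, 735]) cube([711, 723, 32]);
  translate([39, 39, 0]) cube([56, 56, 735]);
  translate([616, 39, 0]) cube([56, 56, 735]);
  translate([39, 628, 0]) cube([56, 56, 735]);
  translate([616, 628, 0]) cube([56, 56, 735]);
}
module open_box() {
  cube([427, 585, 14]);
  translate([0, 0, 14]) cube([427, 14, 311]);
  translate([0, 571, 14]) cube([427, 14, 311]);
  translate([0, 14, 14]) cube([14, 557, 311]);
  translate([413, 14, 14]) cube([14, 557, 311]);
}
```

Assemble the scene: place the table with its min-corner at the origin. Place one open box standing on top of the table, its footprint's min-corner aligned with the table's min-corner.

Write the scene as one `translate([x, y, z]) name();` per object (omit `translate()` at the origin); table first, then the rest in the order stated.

table();
translate([0, 0, 767]) open_box();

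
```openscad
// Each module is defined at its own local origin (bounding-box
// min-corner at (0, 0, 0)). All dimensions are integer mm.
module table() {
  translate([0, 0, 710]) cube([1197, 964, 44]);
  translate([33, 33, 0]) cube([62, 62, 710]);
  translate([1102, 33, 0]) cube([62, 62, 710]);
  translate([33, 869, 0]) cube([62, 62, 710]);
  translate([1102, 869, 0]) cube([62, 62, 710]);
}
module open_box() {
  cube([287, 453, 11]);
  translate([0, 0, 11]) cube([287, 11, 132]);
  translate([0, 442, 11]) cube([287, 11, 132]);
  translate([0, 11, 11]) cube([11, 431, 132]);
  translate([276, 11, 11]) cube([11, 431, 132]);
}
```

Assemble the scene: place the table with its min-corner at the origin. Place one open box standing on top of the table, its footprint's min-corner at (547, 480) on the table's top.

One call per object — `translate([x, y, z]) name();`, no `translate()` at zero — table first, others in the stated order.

table();
translate([547, 480, 754]) open_box();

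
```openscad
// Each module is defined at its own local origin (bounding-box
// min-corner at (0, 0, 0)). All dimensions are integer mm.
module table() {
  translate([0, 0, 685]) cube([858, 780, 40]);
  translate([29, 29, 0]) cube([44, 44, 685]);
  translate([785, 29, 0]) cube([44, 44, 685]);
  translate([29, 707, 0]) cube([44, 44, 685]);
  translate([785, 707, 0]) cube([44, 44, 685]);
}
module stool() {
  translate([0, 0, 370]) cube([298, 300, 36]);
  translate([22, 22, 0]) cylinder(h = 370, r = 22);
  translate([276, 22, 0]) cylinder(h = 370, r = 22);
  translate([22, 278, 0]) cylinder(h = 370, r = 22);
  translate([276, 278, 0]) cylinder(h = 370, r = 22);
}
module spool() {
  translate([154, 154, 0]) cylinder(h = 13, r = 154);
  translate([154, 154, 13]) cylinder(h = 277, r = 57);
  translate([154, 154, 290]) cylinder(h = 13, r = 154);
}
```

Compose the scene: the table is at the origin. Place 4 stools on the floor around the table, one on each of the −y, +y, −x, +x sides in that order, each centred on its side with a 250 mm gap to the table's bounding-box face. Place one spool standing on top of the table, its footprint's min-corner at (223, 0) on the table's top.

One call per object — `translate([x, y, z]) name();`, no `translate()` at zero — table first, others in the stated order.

table();
translate([280, -550, 0]) stool();
translate([280, 1030, 0]) stool();
translate([-548, 240, 0]) stool();
translate([1108, 240, 0]) stool();
translate([223, 0, 725]) spool();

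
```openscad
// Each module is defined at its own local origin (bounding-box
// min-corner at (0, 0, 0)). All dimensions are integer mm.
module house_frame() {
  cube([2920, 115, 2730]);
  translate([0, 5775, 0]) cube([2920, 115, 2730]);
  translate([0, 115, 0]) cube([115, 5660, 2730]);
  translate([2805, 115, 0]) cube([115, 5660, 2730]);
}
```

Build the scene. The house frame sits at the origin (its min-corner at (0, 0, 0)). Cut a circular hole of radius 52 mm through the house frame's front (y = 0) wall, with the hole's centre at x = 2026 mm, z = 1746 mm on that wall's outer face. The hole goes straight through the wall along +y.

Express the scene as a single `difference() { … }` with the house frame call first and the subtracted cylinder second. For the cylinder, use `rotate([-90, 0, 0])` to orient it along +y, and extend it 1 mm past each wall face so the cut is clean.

difference() {
  house_frame();
  translate([2026, -1, 1746]) rotate([-90, 0, 0]) cylinder(h = 117, r = 52);
}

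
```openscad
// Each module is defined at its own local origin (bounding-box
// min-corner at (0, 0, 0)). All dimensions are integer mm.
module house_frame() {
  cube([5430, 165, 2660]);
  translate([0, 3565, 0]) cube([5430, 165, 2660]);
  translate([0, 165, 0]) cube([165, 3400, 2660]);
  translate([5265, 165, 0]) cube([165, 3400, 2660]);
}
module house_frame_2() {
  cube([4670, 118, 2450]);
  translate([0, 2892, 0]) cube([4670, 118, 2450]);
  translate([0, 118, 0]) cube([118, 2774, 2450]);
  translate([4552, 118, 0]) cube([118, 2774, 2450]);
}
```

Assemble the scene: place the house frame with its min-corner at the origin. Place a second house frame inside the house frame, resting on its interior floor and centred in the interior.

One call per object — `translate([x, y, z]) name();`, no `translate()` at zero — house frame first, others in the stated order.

house_frame();
translate([380, 360, 0]) house_frame_2();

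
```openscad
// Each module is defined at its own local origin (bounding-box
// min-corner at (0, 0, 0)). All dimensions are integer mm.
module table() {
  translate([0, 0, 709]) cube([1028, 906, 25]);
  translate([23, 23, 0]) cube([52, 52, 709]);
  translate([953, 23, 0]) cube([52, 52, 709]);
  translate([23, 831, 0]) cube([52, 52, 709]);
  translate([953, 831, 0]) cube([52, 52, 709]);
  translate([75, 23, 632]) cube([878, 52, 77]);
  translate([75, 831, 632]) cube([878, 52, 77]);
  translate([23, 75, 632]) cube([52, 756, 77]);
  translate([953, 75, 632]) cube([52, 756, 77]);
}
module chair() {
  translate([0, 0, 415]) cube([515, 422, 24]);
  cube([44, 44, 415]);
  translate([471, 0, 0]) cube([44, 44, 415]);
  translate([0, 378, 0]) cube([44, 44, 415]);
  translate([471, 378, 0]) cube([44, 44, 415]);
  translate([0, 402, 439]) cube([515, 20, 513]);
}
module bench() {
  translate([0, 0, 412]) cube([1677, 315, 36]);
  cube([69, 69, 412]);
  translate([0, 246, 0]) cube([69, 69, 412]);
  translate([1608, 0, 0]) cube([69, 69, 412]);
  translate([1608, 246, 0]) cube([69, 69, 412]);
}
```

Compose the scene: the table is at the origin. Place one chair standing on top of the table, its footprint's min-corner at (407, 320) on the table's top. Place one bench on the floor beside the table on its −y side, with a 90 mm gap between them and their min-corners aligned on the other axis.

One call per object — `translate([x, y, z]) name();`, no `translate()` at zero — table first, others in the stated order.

table();
translate([407, 320, 734]) chair();
translate([0, -405, 0]) bench();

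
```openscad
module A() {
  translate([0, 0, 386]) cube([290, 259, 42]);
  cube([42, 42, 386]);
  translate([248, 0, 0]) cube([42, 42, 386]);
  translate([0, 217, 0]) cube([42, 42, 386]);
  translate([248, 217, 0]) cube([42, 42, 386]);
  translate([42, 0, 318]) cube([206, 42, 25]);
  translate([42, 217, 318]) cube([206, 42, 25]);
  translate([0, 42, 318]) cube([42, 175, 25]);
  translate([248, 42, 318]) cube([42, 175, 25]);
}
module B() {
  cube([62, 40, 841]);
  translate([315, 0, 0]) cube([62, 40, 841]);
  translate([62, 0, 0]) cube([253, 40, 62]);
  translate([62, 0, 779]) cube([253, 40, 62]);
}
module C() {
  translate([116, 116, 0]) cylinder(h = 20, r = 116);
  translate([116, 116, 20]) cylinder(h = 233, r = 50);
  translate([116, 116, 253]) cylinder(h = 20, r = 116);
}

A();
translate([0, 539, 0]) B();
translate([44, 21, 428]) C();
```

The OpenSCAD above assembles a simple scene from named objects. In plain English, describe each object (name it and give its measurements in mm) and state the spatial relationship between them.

A is a simple wooden stool: a rectangular seat 290 mm (x) by 259 mm (y), 42 mm thick, top face at z = 428 mm, on four square legs, each 42×42 mm in cross-section. The legs rest on z = 0, each flush with a corner of the seat. Four stretchers, 42 mm wide and 25 mm tall, connect adjacent legs with their undersides at z = 318 mm, each running between the inner faces of the legs it joins and aligned with the legs' outer faces on the other axis.

B is a picture frame with a 253×717 mm rectangular opening (x by z) and a uniform 62 mm border on every side. Frame depth is 40 mm along y. It is built from two vertical stiles running the full outside height and two horizontal rails spanning the gap between the stiles.

C is a spool: two coaxial disc flanges of radius 116 mm and thickness 20 mm, joined by a core cylinder of radius 50 mm and height 233 mm. The lower flange rests on z = 0 and the three cylinders share a vertical axis.

The picture frame is on the floor beside the stool on its +y side. The spool is on top of the stool.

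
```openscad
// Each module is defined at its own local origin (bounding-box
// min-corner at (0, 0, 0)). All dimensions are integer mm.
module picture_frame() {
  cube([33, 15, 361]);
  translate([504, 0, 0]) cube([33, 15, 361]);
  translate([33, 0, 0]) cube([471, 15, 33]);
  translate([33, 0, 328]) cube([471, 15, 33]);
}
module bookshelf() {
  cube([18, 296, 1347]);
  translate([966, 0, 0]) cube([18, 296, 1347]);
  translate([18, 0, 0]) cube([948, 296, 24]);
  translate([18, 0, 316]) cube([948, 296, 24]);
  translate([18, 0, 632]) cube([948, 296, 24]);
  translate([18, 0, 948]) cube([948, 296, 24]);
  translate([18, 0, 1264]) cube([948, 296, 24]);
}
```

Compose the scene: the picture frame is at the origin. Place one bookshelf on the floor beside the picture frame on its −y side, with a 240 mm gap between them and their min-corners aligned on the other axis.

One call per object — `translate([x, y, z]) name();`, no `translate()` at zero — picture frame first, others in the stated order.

picture_frame();
translate([0, -536, 0]) bookshelf();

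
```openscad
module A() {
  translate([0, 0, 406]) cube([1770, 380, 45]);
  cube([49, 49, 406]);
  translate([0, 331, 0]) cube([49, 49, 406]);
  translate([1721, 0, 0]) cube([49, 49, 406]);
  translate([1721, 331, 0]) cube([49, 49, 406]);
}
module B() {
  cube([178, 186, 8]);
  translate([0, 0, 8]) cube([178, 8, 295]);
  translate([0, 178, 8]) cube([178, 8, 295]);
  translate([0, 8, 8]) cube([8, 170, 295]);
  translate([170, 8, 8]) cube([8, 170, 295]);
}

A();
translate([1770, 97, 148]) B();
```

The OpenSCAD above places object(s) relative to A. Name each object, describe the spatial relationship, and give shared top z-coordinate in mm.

A is a bench. B is an open box. The open box is beside the bench with their tops flush at z = 451. The shared top z-coordinate is 451 mm.

Both tops at z = 451 mm.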